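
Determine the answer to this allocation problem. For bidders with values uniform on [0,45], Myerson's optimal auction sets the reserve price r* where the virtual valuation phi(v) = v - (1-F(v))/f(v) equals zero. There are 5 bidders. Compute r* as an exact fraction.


Step 1: For U[0,45], F(v) = v/45 and f(v) = 1/45
Step 2: phi(v) = v - (1 - v/45)/(1/45) = v - (45 - v) = 2v - 45
Step 3: Set phi(r*) = 0: 2r* - 45 = 0
Step 4: r* = 45/2 (the number of bidders n = 5 does not enter)

45/2


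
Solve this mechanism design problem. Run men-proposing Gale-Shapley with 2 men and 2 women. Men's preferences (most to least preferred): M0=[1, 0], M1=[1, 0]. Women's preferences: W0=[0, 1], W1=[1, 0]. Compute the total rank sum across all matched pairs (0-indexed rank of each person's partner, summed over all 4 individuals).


Step 1: Run Gale-Shapley (men propose, women hold best offer):
  M0 proposes to W1; she accepts
  M1 proposes to W1; she switches from M0
  M0 proposes to W0; she accepts
Step 2: Final matching: W0-M0, W1-M1
Step 3: 0-indexed ranks (man's rank of his match, then woman's): 1 + 0 + 0 + 0
Step 4: Total rank sum = 1

1


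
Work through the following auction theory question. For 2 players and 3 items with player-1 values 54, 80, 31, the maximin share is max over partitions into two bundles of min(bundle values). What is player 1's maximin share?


Step 1: Item values = 54, 80, 31
Step 2: Enumerate all 2-bundle partitions and take the smaller bundle:
  Partition 1: {54} vs {80,31} -> bundles 54, 111; min = 54
  Partition 2: {80} vs {54,31} -> bundles 80, 85; min = 80
  Partition 3: {31} vs {54,80} -> bundles 31, 134; min = 31
Step 3: MMS = max(54, 80, 31) = 80

80


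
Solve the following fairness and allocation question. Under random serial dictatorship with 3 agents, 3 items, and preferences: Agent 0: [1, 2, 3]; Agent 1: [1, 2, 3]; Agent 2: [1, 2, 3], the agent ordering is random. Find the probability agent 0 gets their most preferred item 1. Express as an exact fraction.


Step 1: Agent 0 wants item 1
Step 2: There are 6 possible orderings of agents
Step 3: In 2 orderings, agent 0 gets item 1
Step 4: Probability = 2/6 = 1/3

1/3


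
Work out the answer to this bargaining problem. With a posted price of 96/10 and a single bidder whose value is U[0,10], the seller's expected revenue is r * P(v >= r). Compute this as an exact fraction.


Step 1: Posted price r = 48/5, value support [0,10]
Step 2: P(v >= r) = (10 - 48/5)/10 = 1/25
Step 3: Expected revenue = r * P(v >= r) = 48/5 * 1/25
Step 4: Revenue = 48/125

48/125


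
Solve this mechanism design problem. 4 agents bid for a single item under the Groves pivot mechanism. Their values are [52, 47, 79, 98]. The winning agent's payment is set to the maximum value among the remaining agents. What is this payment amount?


Step 1: The efficient winner is agent 3 with value 98
Step 2: Other agents' values: [52, 47, 79]
Step 3: Pivot payment = max(others) = 79
Step 4: The winner pays 79

79


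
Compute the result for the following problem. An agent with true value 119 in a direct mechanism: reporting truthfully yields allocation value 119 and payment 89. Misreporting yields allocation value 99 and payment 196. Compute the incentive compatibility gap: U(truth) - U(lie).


Step 1: U(truth) = value - payment = 119 - 89 = 30
Step 2: U(lie) = allocation - payment = 99 - 196 = -97
Step 3: IC gap = 30 - (-97) = 127

127


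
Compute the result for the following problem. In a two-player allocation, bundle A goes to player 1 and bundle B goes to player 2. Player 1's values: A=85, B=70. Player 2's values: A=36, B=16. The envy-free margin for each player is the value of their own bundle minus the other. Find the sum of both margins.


Step 1: Player 1's margin = v1(A) - v1(B) = 85 - 70 = 15
Step 2: Player 2's margin = v2(B) - v2(A) = 16 - 36 = -20
Step 3: Total margin = 15 + -20 = -5

-5


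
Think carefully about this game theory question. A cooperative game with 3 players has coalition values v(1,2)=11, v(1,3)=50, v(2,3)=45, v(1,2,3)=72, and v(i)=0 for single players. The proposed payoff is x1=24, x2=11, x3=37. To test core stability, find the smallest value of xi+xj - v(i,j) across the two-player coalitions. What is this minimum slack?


Step 1: Slack for coalition (1,2): x1+x2 - v12 = 35 - 11 = 24
Step 2: Slack for coalition (1,3): x1+x3 - v13 = 61 - 50 = 11
Step 3: Slack for coalition (2,3): x2+x3 - v23 = 48 - 45 = 3
Step 4: Minimum slack = min(24, 11, 3) = 3, attained by (2,3); no pair can gain by deviating, so the allocation is in the core

3


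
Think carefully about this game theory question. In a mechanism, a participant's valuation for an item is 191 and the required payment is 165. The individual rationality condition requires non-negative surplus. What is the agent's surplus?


Step 1: Surplus = value - payment = 191 - 165 = 26
Step 2: IR is satisfied (surplus >= 0)

26


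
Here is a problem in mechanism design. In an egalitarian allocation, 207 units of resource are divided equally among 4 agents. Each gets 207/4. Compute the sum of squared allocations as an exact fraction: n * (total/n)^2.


Step 1: Each agent's share = 207/4
Step 2: Square of each share = (207/4)^2 = 42849/16
Step 3: Sum of squares = 4 * 42849/16 = 42849/4

42849/4


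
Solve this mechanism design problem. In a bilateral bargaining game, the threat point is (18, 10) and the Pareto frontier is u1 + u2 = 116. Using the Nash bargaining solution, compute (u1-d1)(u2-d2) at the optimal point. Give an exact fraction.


Step 1: The Nash solution splits surplus symmetrically above the disagreement point
Step 2: u1 = (total + d1 - d2)/2 = (116 + 18 - 10)/2 = 62
Step 3: u2 = (total - d1 + d2)/2 = (116 - 18 + 10)/2 = 54
Step 4: Nash product = (62 - 18) * (54 - 10)
Step 5: = 44 * 44 = 1936

1936


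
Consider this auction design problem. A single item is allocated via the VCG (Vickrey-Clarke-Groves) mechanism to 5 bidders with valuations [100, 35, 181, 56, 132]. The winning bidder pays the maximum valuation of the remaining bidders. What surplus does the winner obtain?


Step 1: The winner is the agent with the highest value: agent 2 with value 181
Step 2: Values of other agents: [100, 35, 56, 132]
Step 3: VCG payment = max of others' values = 132
Step 4: Surplus = 181 - 132 = 49

49


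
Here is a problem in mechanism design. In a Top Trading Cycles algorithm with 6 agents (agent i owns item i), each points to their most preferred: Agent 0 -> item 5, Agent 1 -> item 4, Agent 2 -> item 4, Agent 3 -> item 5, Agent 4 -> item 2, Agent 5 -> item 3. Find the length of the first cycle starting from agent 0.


Step 1: Trace the pointer graph from agent 0: 0 -> 5 -> 3 -> 5
Step 2: A cycle is detected when we revisit agent 5
Step 3: The cycle is: 5 -> 3 -> 5
Step 4: Cycle length = 2

2


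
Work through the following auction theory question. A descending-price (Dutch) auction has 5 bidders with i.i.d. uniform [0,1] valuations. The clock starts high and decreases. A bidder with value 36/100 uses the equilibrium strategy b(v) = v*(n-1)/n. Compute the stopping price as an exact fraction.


Step 1: Dutch auctions are strategically equivalent to first-price auctions
Step 2: The equilibrium bid is b(v) = v*(n-1)/n
Step 3: b = 9/25 * 4/5
Step 4: b = 36/125

36/125


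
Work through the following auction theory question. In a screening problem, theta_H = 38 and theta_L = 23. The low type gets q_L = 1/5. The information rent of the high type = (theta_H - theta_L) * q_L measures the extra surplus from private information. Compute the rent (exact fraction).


Step 1: theta_H - theta_L = 38 - 23 = 15
Step 2: Information rent = (theta_H - theta_L) * q_L
Step 3: = 15 * 1/5
Step 4: = 3

3


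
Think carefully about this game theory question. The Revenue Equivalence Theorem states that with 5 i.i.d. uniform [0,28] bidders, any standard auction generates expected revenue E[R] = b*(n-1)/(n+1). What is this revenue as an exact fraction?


Step 1: By Revenue Equivalence, expected revenue = b*(n-1)/(n+1)
Step 2: Substituting n = 5, b = 28
Step 3: Revenue = 28*(5-1)/(5+1) = 28*4/6
Step 4: Revenue = 112/6 = 56/3

56/3


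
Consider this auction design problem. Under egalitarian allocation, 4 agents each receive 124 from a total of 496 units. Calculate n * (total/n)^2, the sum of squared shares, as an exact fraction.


Step 1: Each agent's share = 496/4 = 124
Step 2: Square of each share = (124)^2 = 15376
Step 3: Sum of squares = 4 * 15376 = 61504

61504


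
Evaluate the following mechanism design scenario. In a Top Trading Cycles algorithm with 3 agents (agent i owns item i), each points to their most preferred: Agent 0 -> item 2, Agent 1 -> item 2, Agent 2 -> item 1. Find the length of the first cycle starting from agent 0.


Step 1: Trace the pointer graph from agent 0: 0 -> 2 -> 1 -> 2
Step 2: A cycle is detected when we revisit agent 2
Step 3: The cycle is: 2 -> 1 -> 2
Step 4: Cycle length = 2

2


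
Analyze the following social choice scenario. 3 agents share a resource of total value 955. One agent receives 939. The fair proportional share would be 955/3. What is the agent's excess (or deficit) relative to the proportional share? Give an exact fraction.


Step 1: Proportional share = 955/3
Step 2: Agent's actual allocation = 939
Step 3: Excess = 939 - 955/3 = 1862/3

1862/3


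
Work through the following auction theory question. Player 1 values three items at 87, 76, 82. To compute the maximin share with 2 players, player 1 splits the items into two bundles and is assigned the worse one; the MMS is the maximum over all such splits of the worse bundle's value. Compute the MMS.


Step 1: Item values = 87, 76, 82
Step 2: Enumerate all 2-bundle partitions and take the smaller bundle:
  Partition 1: {87} vs {76,82} -> bundles 87, 158; min = 87
  Partition 2: {76} vs {87,82} -> bundles 76, 169; min = 76
  Partition 3: {82} vs {87,76} -> bundles 82, 163; min = 82
Step 3: MMS = max(87, 76, 82) = 87

87


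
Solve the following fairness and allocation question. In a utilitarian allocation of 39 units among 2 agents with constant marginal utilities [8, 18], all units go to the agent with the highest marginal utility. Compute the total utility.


Step 1: The marginal utilities are [8, 18]
Step 2: The highest marginal utility is 18
Step 3: All 39 units go to that agent
Step 4: Total utility = 18 * 39 = 702

702


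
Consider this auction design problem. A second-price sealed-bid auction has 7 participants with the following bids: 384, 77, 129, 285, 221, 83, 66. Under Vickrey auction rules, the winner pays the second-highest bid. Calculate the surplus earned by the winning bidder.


Step 1: Sort bids in descending order: 384, 285, 221, 129, 83, 77, 66
Step 2: The winning bid is the highest: 384
Step 3: The payment equals the second-highest bid: 285
Step 4: Surplus = winner's bid - payment = 384 - 285 = 99

99


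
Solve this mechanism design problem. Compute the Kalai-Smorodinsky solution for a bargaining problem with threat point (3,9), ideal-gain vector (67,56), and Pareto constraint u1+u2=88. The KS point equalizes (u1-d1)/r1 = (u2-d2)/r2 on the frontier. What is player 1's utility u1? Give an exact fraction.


Step 1: At the KS point, (u1-d1)/r1 = (u2-d2)/r2 = t and u1+u2 = 88
Step 2: u1 = d1 + r1*t and u2 = d2 + r2*t, so (d1 + r1*t) + (d2 + r2*t) = 88
Step 3: t = (88 - 3 - 9)/(67 + 56) = 76/123
Step 4: u1 = d1 + r1*t = 3 + 67 * 76/123 = 5461/123
Step 5: (Check: u2 = d2 + r2*t = 5363/123; u1+u2 = 5461/123 + 5363/123 = 88, on the frontier.)

5461/123


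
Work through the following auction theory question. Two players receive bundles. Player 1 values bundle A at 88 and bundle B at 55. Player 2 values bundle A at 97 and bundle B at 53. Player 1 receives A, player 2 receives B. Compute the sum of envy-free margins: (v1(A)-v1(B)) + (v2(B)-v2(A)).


Step 1: Player 1's margin = v1(A) - v1(B) = 88 - 55 = 33
Step 2: Player 2's margin = v2(B) - v2(A) = 53 - 97 = -44
Step 3: Total margin = 33 + -44 = -11

-11


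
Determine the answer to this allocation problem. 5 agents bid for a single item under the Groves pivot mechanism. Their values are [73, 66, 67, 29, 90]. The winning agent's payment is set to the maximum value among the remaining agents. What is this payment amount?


Step 1: The efficient winner is agent 4 with value 90
Step 2: Other agents' values: [73, 66, 67, 29]
Step 3: Pivot payment = max(others) = 73
Step 4: The winner pays 73

73


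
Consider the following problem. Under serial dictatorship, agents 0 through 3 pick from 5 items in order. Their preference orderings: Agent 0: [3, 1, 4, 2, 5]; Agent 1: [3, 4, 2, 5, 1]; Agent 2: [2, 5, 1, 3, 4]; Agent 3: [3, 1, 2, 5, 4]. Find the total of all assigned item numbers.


Step 1: Agent 0 picks item 3
Step 2: Agent 1 picks item 4
Step 3: Agent 2 picks item 2
Step 4: Agent 3 picks item 1
Step 5: Sum = 3 + 4 + 2 + 1 = 10

10


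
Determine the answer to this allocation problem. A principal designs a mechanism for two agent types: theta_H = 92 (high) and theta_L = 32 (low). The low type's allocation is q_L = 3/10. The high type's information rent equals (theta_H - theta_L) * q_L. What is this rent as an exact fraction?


Step 1: theta_H - theta_L = 92 - 32 = 60
Step 2: Information rent = (theta_H - theta_L) * q_L
Step 3: = 60 * 3/10
Step 4: = 18

18


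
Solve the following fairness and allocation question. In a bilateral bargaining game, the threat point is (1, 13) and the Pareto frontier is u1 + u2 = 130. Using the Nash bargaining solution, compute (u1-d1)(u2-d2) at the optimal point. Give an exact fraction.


Step 1: The Nash solution splits surplus symmetrically above the disagreement point
Step 2: u1 = (total + d1 - d2)/2 = (130 + 1 - 13)/2 = 59
Step 3: u2 = (total - d1 + d2)/2 = (130 - 1 + 13)/2 = 71
Step 4: Nash product = (59 - 1) * (71 - 13)
Step 5: = 58 * 58 = 3364

3364


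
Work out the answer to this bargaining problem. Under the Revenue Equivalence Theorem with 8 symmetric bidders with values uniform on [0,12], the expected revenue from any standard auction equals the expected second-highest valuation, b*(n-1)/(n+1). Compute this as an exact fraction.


Step 1: By Revenue Equivalence, expected revenue = b*(n-1)/(n+1)
Step 2: Substituting n = 8, b = 12
Step 3: Revenue = 12*(8-1)/(8+1) = 12*7/9
Step 4: Revenue = 84/9 = 28/3

28/3


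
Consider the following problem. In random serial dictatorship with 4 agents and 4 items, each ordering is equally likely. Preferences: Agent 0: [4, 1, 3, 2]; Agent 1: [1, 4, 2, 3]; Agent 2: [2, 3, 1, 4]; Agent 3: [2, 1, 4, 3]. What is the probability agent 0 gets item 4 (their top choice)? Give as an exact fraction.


Step 1: Agent 0 wants item 4
Step 2: There are 24 possible orderings of agents
Step 3: In 21 orderings, agent 0 gets item 4
Step 4: Probability = 21/24 = 7/8

7/8


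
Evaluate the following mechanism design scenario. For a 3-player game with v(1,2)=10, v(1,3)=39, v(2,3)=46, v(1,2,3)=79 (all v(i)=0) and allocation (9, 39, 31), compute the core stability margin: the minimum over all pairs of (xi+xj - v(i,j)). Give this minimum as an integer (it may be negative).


Step 1: Slack for coalition (1,2): x1+x2 - v12 = 48 - 10 = 38
Step 2: Slack for coalition (1,3): x1+x3 - v13 = 40 - 39 = 1
Step 3: Slack for coalition (2,3): x2+x3 - v23 = 70 - 46 = 24
Step 4: Minimum slack = min(38, 1, 24) = 1, attained by (1,3); no pair can gain by deviating, so the allocation is in the core

1


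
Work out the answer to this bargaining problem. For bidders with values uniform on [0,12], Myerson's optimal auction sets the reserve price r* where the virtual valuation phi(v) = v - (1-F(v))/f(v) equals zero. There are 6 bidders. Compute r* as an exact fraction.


Step 1: For U[0,12], F(v) = v/12 and f(v) = 1/12
Step 2: phi(v) = v - (1 - v/12)/(1/12) = v - (12 - v) = 2v - 12
Step 3: Set phi(r*) = 0: 2r* - 12 = 0
Step 4: r* = 12/2 = 6 (the number of bidders n = 6 does not enter)

6


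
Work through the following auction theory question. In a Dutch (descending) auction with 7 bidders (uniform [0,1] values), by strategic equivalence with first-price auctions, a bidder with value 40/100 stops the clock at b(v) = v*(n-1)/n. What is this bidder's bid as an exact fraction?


Step 1: Dutch auctions are strategically equivalent to first-price auctions
Step 2: The equilibrium bid is b(v) = v*(n-1)/n
Step 3: b = 2/5 * 6/7
Step 4: b = 12/35

12/35


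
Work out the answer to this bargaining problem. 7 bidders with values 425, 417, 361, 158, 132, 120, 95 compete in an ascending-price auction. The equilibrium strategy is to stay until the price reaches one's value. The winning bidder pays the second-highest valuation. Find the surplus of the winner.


Step 1: Identify the highest value: 425
Step 2: Identify the second-highest value: 417
Step 3: The final price = second-highest value = 417
Step 4: Surplus = 425 - 417 = 8

8


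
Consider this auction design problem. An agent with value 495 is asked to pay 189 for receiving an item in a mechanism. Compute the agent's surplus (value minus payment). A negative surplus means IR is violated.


Step 1: Surplus = value - payment = 495 - 189 = 306
Step 2: IR is satisfied (surplus >= 0)

306


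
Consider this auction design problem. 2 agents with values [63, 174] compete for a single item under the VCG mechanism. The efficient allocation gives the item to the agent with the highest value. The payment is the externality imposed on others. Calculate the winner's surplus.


Step 1: The winner is the agent with the highest value: agent 1 with value 174
Step 2: Values of other agents: [63]
Step 3: VCG payment = max of others' values = 63
Step 4: Surplus = 174 - 63 = 111

111


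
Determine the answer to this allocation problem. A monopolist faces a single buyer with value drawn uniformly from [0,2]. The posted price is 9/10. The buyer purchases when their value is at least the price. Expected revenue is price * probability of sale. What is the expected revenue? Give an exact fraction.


Step 1: Posted price r = 9/10, value support [0,2]
Step 2: P(v >= r) = (2 - 9/10)/2 = 11/20
Step 3: Expected revenue = r * P(v >= r) = 9/10 * 11/20
Step 4: Revenue = 99/200

99/200


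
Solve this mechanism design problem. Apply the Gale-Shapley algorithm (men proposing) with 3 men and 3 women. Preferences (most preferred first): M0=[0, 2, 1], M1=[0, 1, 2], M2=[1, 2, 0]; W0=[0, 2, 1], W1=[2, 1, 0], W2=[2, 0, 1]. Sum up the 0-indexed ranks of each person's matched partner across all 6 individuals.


Step 1: Run Gale-Shapley (men propose, women hold best offer):
  M0 proposes to W0; she accepts
  M1 proposes to W0; rejected
  M1 proposes to W1; she accepts
  M2 proposes to W1; she switches from M1
  M1 proposes to W2; she accepts
Step 2: Final matching: W0-M0, W1-M2, W2-M1
Step 3: 0-indexed ranks (man's rank of his match, then woman's): 0 + 0 + 0 + 0 + 2 + 2
Step 4: Total rank sum = 4

4


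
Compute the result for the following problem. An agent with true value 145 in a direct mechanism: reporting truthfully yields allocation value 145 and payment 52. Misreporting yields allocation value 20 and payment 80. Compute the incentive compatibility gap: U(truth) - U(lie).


Step 1: U(truth) = value - payment = 145 - 52 = 93
Step 2: U(lie) = allocation - payment = 20 - 80 = -60
Step 3: IC gap = 93 - (-60) = 153

153


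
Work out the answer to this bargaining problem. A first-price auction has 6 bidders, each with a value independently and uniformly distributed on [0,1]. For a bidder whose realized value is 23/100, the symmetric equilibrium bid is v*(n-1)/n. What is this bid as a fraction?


Step 1: The symmetric BNE bidding function is b(v) = v * (n-1) / n
Step 2: Substitute v = 23/100 and n = 6
Step 3: b = 23/100 * 5/6
Step 4: b = 23/120

23/120


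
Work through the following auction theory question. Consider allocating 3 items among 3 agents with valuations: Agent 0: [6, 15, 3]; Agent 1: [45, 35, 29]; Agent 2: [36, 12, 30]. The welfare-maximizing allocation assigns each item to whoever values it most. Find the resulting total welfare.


Step 1: For each item, find the maximum value among all agents.
Step 2: Item 0 -> Agent 1 (value 45)
Step 3: Item 1 -> Agent 1 (value 35)
Step 4: Item 2 -> Agent 2 (value 30)
Step 5: Total welfare = 45 + 35 + 30 = 110

110


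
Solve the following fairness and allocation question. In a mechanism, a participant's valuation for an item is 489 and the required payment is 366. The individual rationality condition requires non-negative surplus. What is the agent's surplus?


Step 1: Surplus = value - payment = 489 - 366 = 123
Step 2: IR is satisfied (surplus >= 0)

123


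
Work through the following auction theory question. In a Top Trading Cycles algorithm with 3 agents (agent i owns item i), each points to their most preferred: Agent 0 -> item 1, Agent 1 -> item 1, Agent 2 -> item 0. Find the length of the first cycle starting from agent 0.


Step 1: Trace the pointer graph from agent 0: 0 -> 1 -> 1
Step 2: A cycle is detected when we revisit agent 1
Step 3: The cycle is: 1 -> 1
Step 4: Cycle length = 1

1


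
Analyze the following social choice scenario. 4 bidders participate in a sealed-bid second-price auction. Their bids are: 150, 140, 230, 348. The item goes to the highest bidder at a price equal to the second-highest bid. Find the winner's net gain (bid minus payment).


Step 1: Sort bids in descending order: 348, 230, 150, 140
Step 2: The winning bid is the highest: 348
Step 3: The payment equals the second-highest bid: 230
Step 4: Surplus = winner's bid - payment = 348 - 230 = 118

118


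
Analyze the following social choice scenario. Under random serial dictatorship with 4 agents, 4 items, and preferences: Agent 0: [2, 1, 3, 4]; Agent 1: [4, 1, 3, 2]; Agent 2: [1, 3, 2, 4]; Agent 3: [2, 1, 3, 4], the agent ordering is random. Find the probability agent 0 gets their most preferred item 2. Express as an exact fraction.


Step 1: Agent 0 wants item 2
Step 2: There are 24 possible orderings of agents
Step 3: In 12 orderings, agent 0 gets item 2
Step 4: Probability = 12/24 = 1/2

1/2


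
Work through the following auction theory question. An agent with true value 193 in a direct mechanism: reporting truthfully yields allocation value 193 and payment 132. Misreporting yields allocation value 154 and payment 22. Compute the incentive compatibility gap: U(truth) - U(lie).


Step 1: U(truth) = value - payment = 193 - 132 = 61
Step 2: U(lie) = allocation - payment = 154 - 22 = 132
Step 3: IC gap = 61 - 132 = -71

-71


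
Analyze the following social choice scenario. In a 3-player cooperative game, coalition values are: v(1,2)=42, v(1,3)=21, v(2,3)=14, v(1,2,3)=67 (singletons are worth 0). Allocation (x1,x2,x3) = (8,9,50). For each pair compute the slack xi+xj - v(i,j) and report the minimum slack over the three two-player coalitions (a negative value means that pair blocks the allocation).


Step 1: Slack for coalition (1,2): x1+x2 - v12 = 17 - 42 = -25
Step 2: Slack for coalition (1,3): x1+x3 - v13 = 58 - 21 = 37
Step 3: Slack for coalition (2,3): x2+x3 - v23 = 59 - 14 = 45
Step 4: Minimum slack = min(-25, 37, 45) = -25, attained by (1,2); coalition (1,2) can block (slack < 0), so the allocation is not in the core

-25


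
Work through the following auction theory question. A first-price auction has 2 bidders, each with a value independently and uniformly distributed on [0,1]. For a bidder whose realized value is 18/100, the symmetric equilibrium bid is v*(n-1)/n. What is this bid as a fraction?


Step 1: The symmetric BNE bidding function is b(v) = v * (n-1) / n
Step 2: Substitute v = 9/50 and n = 2
Step 3: b = 9/50 * 1/2
Step 4: b = 9/100

9/100


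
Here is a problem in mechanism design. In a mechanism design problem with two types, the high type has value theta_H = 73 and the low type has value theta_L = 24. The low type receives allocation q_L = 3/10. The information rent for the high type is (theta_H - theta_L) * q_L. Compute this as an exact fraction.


Step 1: theta_H - theta_L = 73 - 24 = 49
Step 2: Information rent = (theta_H - theta_L) * q_L
Step 3: = 49 * 3/10
Step 4: = 147/10

147/10


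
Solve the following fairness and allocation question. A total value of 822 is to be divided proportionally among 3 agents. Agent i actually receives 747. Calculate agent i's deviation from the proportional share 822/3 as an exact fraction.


Step 1: Proportional share = 822/3 = 274
Step 2: Agent's actual allocation = 747
Step 3: Excess = 747 - 274 = 473

473


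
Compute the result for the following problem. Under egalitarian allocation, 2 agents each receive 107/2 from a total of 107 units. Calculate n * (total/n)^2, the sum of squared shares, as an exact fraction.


Step 1: Each agent's share = 107/2
Step 2: Square of each share = (107/2)^2 = 11449/4
Step 3: Sum of squares = 2 * 11449/4 = 11449/2

11449/2


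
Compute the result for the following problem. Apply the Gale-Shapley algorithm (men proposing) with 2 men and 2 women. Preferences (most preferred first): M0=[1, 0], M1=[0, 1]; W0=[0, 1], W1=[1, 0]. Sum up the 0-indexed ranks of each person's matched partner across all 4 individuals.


Step 1: Run Gale-Shapley (men propose, women hold best offer):
  M0 proposes to W1; she accepts
  M1 proposes to W0; she accepts
Step 2: Final matching: W0-M1, W1-M0
Step 3: 0-indexed ranks (man's rank of his match, then woman's): 0 + 1 + 0 + 1
Step 4: Total rank sum = 2

2


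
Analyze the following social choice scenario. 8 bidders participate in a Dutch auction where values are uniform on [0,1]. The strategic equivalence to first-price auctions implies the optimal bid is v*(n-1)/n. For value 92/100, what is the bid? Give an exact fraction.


Step 1: Dutch auctions are strategically equivalent to first-price auctions
Step 2: The equilibrium bid is b(v) = v*(n-1)/n
Step 3: b = 23/25 * 7/8
Step 4: b = 161/200

161/200


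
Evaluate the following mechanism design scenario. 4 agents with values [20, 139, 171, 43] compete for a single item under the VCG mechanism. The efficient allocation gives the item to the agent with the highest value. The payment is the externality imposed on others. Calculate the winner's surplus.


Step 1: The winner is the agent with the highest value: agent 2 with value 171
Step 2: Values of other agents: [20, 139, 43]
Step 3: VCG payment = max of others' values = 139
Step 4: Surplus = 171 - 139 = 32

32


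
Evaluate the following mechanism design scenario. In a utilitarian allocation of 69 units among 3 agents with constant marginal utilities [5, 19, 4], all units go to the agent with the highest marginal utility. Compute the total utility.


Step 1: The marginal utilities are [5, 19, 4]
Step 2: The highest marginal utility is 19
Step 3: All 69 units go to that agent
Step 4: Total utility = 19 * 69 = 1311

1311


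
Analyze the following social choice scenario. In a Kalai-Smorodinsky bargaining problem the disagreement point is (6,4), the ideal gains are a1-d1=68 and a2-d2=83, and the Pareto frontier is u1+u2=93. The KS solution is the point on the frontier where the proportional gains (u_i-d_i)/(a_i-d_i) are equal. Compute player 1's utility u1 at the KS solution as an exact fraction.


Step 1: At the KS point, (u1-d1)/r1 = (u2-d2)/r2 = t and u1+u2 = 93
Step 2: u1 = d1 + r1*t and u2 = d2 + r2*t, so (d1 + r1*t) + (d2 + r2*t) = 93
Step 3: t = (93 - 6 - 4)/(68 + 83) = 83/151
Step 4: u1 = d1 + r1*t = 6 + 68 * 83/151 = 6550/151
Step 5: (Check: u2 = d2 + r2*t = 7493/151; u1+u2 = 6550/151 + 7493/151 = 93, on the frontier.)

6550/151


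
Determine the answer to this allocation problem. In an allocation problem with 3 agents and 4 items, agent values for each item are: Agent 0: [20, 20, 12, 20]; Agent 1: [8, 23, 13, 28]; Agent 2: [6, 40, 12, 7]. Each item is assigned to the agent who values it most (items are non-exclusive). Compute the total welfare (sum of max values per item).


Step 1: For each item, find the maximum value among all agents.
Step 2: Item 0 -> Agent 0 (value 20)
Step 3: Item 1 -> Agent 2 (value 40)
Step 4: Item 2 -> Agent 1 (value 13)
Step 5: Item 3 -> Agent 1 (value 28)
Step 6: Total welfare = 20 + 40 + 13 + 28 = 101

101


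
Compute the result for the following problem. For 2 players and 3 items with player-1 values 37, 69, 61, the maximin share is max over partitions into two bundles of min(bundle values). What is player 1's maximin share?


Step 1: Item values = 37, 69, 61
Step 2: Enumerate all 2-bundle partitions and take the smaller bundle:
  Partition 1: {37} vs {69,61} -> bundles 37, 130; min = 37
  Partition 2: {69} vs {37,61} -> bundles 69, 98; min = 69
  Partition 3: {61} vs {37,69} -> bundles 61, 106; min = 61
Step 3: MMS = max(37, 69, 61) = 69

69


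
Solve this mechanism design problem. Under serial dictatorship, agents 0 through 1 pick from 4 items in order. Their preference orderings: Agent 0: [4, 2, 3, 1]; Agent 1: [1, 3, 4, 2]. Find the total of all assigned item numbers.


Step 1: Agent 0 picks item 4
Step 2: Agent 1 picks item 1
Step 3: Sum = 4 + 1 = 5

5


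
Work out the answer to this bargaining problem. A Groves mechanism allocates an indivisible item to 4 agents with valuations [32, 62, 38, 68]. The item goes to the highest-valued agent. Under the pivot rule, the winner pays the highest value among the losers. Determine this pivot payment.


Step 1: The efficient winner is agent 3 with value 68
Step 2: Other agents' values: [32, 62, 38]
Step 3: Pivot payment = max(others) = 62
Step 4: The winner pays 62

62


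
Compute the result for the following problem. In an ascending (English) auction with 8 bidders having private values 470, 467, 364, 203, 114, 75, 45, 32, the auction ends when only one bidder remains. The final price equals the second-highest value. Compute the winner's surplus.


Step 1: Identify the highest value: 470
Step 2: Identify the second-highest value: 467
Step 3: The final price = second-highest value = 467
Step 4: Surplus = 470 - 467 = 3

3


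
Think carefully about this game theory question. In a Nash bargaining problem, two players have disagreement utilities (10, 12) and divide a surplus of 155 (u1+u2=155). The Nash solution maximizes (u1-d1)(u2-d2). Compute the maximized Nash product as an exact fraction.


Step 1: The Nash solution splits surplus symmetrically above the disagreement point
Step 2: u1 = (total + d1 - d2)/2 = (155 + 10 - 12)/2 = 153/2
Step 3: u2 = (total - d1 + d2)/2 = (155 - 10 + 12)/2 = 157/2
Step 4: Nash product = (153/2 - 10) * (157/2 - 12)
Step 5: = 133/2 * 133/2 = 17689/4

17689/4


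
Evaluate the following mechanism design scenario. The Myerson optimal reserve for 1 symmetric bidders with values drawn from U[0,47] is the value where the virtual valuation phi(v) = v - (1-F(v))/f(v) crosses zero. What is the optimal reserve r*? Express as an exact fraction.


Step 1: For U[0,47], F(v) = v/47 and f(v) = 1/47
Step 2: phi(v) = v - (1 - v/47)/(1/47) = v - (47 - v) = 2v - 47
Step 3: Set phi(r*) = 0: 2r* - 47 = 0
Step 4: r* = 47/2 (the number of bidders n = 1 does not enter)

47/2


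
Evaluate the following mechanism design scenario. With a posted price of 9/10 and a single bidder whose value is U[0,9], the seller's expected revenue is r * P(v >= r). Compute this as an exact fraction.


Step 1: Posted price r = 9/10, value support [0,9]
Step 2: P(v >= r) = (9 - 9/10)/9 = 9/10
Step 3: Expected revenue = r * P(v >= r) = 9/10 * 9/10
Step 4: Revenue = 81/100

81/100


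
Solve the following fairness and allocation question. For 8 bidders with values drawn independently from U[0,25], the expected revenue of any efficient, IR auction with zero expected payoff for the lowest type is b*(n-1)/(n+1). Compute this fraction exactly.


Step 1: By Revenue Equivalence, expected revenue = b*(n-1)/(n+1)
Step 2: Substituting n = 8, b = 25
Step 3: Revenue = 25*(8-1)/(8+1) = 25*7/9
Step 4: Revenue = 175/9

175/9


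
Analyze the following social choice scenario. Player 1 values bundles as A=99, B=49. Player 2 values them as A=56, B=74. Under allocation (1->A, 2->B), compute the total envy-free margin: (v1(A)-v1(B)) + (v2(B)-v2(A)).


Step 1: Player 1's margin = v1(A) - v1(B) = 99 - 49 = 50
Step 2: Player 2's margin = v2(B) - v2(A) = 74 - 56 = 18
Step 3: Total margin = 50 + 18 = 68

68


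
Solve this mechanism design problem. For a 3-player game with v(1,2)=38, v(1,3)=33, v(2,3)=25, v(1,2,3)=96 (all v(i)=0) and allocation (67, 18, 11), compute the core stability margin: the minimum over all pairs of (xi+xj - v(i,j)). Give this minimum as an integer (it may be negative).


Step 1: Slack for coalition (1,2): x1+x2 - v12 = 85 - 38 = 47
Step 2: Slack for coalition (1,3): x1+x3 - v13 = 78 - 33 = 45
Step 3: Slack for coalition (2,3): x2+x3 - v23 = 29 - 25 = 4
Step 4: Minimum slack = min(47, 45, 4) = 4, attained by (2,3); no pair can gain by deviating, so the allocation is in the core

4


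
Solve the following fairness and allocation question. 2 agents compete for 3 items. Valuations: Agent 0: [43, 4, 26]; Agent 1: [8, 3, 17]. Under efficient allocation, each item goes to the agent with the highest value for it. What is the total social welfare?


Step 1: For each item, find the maximum value among all agents.
Step 2: Item 0 -> Agent 0 (value 43)
Step 3: Item 1 -> Agent 0 (value 4)
Step 4: Item 2 -> Agent 0 (value 26)
Step 5: Total welfare = 43 + 4 + 26 = 73

73


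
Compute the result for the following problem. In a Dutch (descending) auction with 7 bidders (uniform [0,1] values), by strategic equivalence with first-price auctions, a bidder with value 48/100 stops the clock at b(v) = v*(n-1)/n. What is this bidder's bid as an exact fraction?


Step 1: Dutch auctions are strategically equivalent to first-price auctions
Step 2: The equilibrium bid is b(v) = v*(n-1)/n
Step 3: b = 12/25 * 6/7
Step 4: b = 72/175

72/175


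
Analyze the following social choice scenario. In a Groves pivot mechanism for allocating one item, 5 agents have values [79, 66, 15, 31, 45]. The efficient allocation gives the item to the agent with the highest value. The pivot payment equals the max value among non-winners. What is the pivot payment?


Step 1: The efficient winner is agent 0 with value 79
Step 2: Other agents' values: [66, 15, 31, 45]
Step 3: Pivot payment = max(others) = 66
Step 4: The winner pays 66

66


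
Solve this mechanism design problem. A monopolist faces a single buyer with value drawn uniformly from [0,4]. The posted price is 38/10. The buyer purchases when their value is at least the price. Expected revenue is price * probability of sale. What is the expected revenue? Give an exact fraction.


Step 1: Posted price r = 19/5, value support [0,4]
Step 2: P(v >= r) = (4 - 19/5)/4 = 1/20
Step 3: Expected revenue = r * P(v >= r) = 19/5 * 1/20
Step 4: Revenue = 19/100

19/100


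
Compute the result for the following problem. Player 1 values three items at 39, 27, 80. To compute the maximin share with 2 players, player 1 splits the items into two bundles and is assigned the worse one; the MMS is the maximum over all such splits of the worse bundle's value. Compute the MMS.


Step 1: Item values = 39, 27, 80
Step 2: Enumerate all 2-bundle partitions and take the smaller bundle:
  Partition 1: {39} vs {27,80} -> bundles 39, 107; min = 39
  Partition 2: {27} vs {39,80} -> bundles 27, 119; min = 27
  Partition 3: {80} vs {39,27} -> bundles 80, 66; min = 66
Step 3: MMS = max(39, 27, 66) = 66

66


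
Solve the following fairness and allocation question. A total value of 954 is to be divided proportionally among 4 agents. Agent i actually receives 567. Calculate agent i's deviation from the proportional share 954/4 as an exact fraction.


Step 1: Proportional share = 954/4 = 477/2
Step 2: Agent's actual allocation = 567
Step 3: Excess = 567 - 477/2 = 657/2

657/2


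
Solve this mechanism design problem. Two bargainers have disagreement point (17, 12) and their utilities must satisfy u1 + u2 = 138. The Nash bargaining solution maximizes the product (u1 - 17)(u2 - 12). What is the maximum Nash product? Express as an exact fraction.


Step 1: The Nash solution splits surplus symmetrically above the disagreement point
Step 2: u1 = (total + d1 - d2)/2 = (138 + 17 - 12)/2 = 143/2
Step 3: u2 = (total - d1 + d2)/2 = (138 - 17 + 12)/2 = 133/2
Step 4: Nash product = (143/2 - 17) * (133/2 - 12)
Step 5: = 109/2 * 109/2 = 11881/4

11881/4


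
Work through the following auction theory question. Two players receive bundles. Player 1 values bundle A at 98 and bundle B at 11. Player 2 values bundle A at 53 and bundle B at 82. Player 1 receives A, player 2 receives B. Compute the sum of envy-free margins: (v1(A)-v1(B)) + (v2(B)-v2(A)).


Step 1: Player 1's margin = v1(A) - v1(B) = 98 - 11 = 87
Step 2: Player 2's margin = v2(B) - v2(A) = 82 - 53 = 29
Step 3: Total margin = 87 + 29 = 116

116


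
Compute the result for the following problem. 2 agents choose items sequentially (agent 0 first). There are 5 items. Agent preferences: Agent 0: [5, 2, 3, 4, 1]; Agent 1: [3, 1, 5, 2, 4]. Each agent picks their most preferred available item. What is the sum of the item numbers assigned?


Step 1: Agent 0 picks item 5
Step 2: Agent 1 picks item 3
Step 3: Sum = 5 + 3 = 8

8


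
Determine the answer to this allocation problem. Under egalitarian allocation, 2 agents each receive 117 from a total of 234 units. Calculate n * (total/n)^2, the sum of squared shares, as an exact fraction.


Step 1: Each agent's share = 234/2 = 117
Step 2: Square of each share = (117)^2 = 13689
Step 3: Sum of squares = 2 * 13689 = 27378

27378


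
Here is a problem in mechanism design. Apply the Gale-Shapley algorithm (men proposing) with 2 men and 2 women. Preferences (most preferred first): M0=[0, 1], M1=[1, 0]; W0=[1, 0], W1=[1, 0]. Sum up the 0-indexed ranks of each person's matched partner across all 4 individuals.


Step 1: Run Gale-Shapley (men propose, women hold best offer):
  M0 proposes to W0; she accepts
  M1 proposes to W1; she accepts
Step 2: Final matching: W0-M0, W1-M1
Step 3: 0-indexed ranks (man's rank of his match, then woman's): 0 + 1 + 0 + 0
Step 4: Total rank sum = 1

1


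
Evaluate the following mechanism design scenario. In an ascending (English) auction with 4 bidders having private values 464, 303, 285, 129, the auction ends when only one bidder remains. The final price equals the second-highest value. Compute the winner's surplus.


Step 1: Identify the highest value: 464
Step 2: Identify the second-highest value: 303
Step 3: The final price = second-highest value = 303
Step 4: Surplus = 464 - 303 = 161

161


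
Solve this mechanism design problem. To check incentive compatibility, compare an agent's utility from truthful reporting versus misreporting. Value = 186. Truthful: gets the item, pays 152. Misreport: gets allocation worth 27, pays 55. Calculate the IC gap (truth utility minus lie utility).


Step 1: U(truth) = value - payment = 186 - 152 = 34
Step 2: U(lie) = allocation - payment = 27 - 55 = -28
Step 3: IC gap = 34 - (-28) = 62

62


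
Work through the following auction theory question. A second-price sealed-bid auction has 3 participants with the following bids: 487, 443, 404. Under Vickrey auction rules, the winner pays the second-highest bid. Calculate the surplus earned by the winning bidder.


Step 1: Sort bids in descending order: 487, 443, 404
Step 2: The winning bid is the highest: 487
Step 3: The payment equals the second-highest bid: 443
Step 4: Surplus = winner's bid - payment = 487 - 443 = 44

44


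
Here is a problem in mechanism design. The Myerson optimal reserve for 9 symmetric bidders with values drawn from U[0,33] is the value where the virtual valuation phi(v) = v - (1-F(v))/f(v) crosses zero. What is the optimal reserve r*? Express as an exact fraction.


Step 1: For U[0,33], F(v) = v/33 and f(v) = 1/33
Step 2: phi(v) = v - (1 - v/33)/(1/33) = v - (33 - v) = 2v - 33
Step 3: Set phi(r*) = 0: 2r* - 33 = 0
Step 4: r* = 33/2 (the number of bidders n = 9 does not enter)

33/2
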